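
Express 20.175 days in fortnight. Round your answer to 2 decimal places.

1 day = 0.0714286 fortnight.
20.175 × 0.0714286 ≈ 1.44 fortnight.

1.44 fortnight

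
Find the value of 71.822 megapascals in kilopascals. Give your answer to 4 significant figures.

1 MPa = 1000.00 kPa.
So 71.822 × 1000.00 ≈ 71820 kPa.

71820 kilopascals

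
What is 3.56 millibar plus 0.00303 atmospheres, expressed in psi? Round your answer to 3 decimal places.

0.096 pounds per square inch

3.56 mbar = 0.0516334 psi and 0.00303 atm = 0.0445287 psi.
0.0516334 + 0.0445287 ≈ 0.096 psi.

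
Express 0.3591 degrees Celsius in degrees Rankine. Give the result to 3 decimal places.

492.316 °R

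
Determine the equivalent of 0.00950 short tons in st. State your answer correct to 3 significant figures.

1 short ton = 142.857 stone.
Then 0.00950 × 142.857 ≈ 1.36 st.

1.36 st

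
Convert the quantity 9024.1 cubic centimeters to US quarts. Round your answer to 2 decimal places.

1 cm³ = 0.00105669 US quarts.
Then 9024.1 × 0.00105669 ≈ 9.54 US qt.

9.54 US qt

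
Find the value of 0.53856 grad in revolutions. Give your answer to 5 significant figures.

0.0013464 rev

1 gradian = 0.00250000 rev.
Thus 0.53856 × 0.00250000 ≈ 0.0013464 rev.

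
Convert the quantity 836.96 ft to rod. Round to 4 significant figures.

1 ft = 0.0606061 rods.
So 836.96 × 0.0606061 ≈ 50.72 rod.

50.72 rods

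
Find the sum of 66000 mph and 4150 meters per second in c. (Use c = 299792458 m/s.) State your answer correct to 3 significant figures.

0.000112 times the speed of light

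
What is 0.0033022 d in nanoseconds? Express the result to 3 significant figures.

2.85e+11 nanoseconds

1 d = 8.64000e+13 ns.
So 0.0033022 × 8.64000e+13 ≈ 2.85e+11 ns.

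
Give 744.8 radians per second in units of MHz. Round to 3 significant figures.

1 rad/s = 1.59155e-7 megahertz.
So 744.8 × 1.59155e-7 ≈ 0.000119 MHz.

0.000119 MHz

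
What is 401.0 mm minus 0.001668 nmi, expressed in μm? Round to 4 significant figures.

401.0 mm = 401000 μm and 0.001668 nmi = 3.08914 × 10^6 μm.
401000 − 3.08914 × 10^6 ≈ -2.688 × 10^6 μm.

-2.688 × 10^6 μm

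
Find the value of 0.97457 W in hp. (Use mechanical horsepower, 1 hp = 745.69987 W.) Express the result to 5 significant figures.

0.0013069 horsepower

1 watt = 0.00134102 hp.
So 0.97457 × 0.00134102 ≈ 0.0013069 hp.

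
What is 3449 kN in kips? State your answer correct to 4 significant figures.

1 kN = 0.224809 kip.
So 3449 × 0.224809 ≈ 775.4 kip.

775.4 kip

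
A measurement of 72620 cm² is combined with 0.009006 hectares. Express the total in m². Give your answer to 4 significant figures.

97.32 m²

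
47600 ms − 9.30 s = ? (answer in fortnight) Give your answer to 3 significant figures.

47600 ms = 3.93519e-5 fortnight and 9.30 s = 7.68849e-6 fortnight.
3.93519e-5 − 7.68849e-6 ≈ 3.17e-5 fortnight.

3.17e-5 fortnight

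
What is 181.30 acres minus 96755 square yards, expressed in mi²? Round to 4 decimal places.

0.2520 square miles

181.30 acre = 0.283281 mi² and 96755 yd² = 0.0312355 mi².
0.283281 − 0.0312355 ≈ 0.2520 mi².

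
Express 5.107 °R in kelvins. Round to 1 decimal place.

°R = K × 9/5.
Applying the formula gives 2.8 K.

2.8 kelvins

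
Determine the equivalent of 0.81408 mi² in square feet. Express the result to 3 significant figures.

2.27e+7 square feet

1 mi² = 2.78784e+7 square feet.
0.81408 × 2.78784e+7 ≈ 2.27e+7 ft².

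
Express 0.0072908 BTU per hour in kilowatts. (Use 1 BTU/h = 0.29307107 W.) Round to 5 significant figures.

1 BTU per hour = 0.000293071 kW.
0.0072908 × 0.000293071 ≈ 2.1367e-6 kW.

2.1367e-6 kW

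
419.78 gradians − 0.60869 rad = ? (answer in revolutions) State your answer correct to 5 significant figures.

0.95257 rev

419.78 grad = 1.04945 rev and 0.60869 rad = 0.0968760 rev.
1.04945 − 0.0968760 ≈ 0.95257 rev.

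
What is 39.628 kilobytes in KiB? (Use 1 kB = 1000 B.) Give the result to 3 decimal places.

38.699 kibibytes

1 kilobyte = 0.9765625 KiB.
Thus 39.628 × 0.9765625 ≈ 38.699 KiB.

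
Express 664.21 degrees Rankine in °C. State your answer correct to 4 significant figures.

95.86 °C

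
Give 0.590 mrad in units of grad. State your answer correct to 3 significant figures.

1 milliradian = 0.0636620 grad.
So 0.590 × 0.0636620 ≈ 0.0376 grad.

0.0376 grad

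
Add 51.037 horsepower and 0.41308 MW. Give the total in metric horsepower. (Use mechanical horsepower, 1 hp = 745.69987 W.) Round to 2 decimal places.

51.037 hp = 51.7449 PS and 0.41308 MW = 561.632 PS.
51.7449 + 561.632 ≈ 613.38 PS.

613.38 PS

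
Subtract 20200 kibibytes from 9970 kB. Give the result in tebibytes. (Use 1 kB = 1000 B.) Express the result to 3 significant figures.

-9.75 × 10^-6 TiB

9970 kB = 9.06766 × 10^-6 TiB and 20200 KiB = 1.88127 × 10^-5 TiB.
9.06766 × 10^-6 − 1.88127 × 10^-5 ≈ -9.75 × 10^-6 TiB.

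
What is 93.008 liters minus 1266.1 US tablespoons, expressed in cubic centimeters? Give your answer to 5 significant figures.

74286 cm³

93.008 L = 93008.00 cm³ and 1266.1 US tbsp = 18721.52 cm³.
93008.00 − 18721.52 ≈ 74286 cm³.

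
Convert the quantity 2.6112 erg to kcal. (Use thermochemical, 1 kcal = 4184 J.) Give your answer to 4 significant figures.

1 erg = 2.39006 × 10^-11 kcal.
2.6112 × 2.39006 × 10^-11 ≈ 6.241 × 10^-11 kcal.

6.241 × 10^-11 kilocalories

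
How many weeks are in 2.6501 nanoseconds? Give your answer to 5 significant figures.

4.3818e-15 wk

1 ns = 1.65344e-15 wk.
Then 2.6501 × 1.65344e-15 ≈ 4.3818e-15 wk.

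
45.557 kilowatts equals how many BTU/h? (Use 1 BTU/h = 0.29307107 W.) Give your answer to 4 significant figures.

1 kW = 3412.14 BTU/h.
So 45.557 × 3412.14 ≈ 155400 BTU/h.

155400 BTU/h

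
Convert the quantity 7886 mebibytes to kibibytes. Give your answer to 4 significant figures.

8.075 × 10^6 KiB

1 MiB = 1024.00 kibibytes.
7886 × 1024.00 ≈ 8.075 × 10^6 KiB.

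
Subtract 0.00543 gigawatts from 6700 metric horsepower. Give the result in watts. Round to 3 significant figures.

-502000 watts

6700 PS = 4.92784 × 10^6 W and 0.00543 GW = 5.43000 × 10^6 W.
4.92784 × 10^6 − 5.43000 × 10^6 ≈ -502000 W.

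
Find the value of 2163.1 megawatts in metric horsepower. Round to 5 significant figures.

1 MW = 1359.62 PS.
Thus 2163.1 × 1359.62 ≈ 2.9410 × 10^6 PS.

2.9410 × 10^6 metric horsepower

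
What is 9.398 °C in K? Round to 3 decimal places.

K = °C + 273.15.
Applying the formula gives 282.548 K.

282.548 kelvins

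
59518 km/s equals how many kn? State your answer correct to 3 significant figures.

1.16e+8 knots

1 kilometer per second = 1943.84 kn.
Thus 59518 × 1943.84 ≈ 1.16e+8 kn.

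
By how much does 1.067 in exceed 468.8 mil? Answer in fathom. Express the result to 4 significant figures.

0.008308 fathom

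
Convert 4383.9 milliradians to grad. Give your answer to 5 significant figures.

1 mrad = 0.0636620 grad.
Thus 4383.9 × 0.0636620 ≈ 279.09 grad.

279.09 grad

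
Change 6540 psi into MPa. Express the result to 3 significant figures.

1 pound per square inch = 0.00689476 MPa.
Then 6540 × 0.00689476 ≈ 45.1 MPa.

45.1 megapascals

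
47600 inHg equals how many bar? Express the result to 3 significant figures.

1 inHg = 0.0338639 bar.
Thus 47600 × 0.0338639 ≈ 1610 bar.

1610 bar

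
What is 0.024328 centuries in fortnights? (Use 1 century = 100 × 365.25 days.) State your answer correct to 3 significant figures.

1 century = 2608.93 fortnights.
So 0.024328 × 2608.93 ≈ 63.5 fortnight.

63.5 fortnight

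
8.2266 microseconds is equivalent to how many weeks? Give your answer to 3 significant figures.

1 microsecond = 1.65344e-12 weeks.
Thus 8.2266 × 1.65344e-12 ≈ 1.36e-11 wk.

1.36e-11 weeks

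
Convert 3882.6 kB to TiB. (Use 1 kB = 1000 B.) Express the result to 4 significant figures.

1 kilobyte = 9.09495e-10 tebibytes.
Then 3882.6 × 9.09495e-10 ≈ 3.531e-6 TiB.

3.531e-6 tebibytes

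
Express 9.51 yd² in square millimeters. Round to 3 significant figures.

1 square yard = 836127 square millimeters.
9.51 × 836127 ≈ 7.95 × 10^6 mm².

7.95 × 10^6 square millimeters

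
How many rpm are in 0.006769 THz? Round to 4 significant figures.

1 terahertz = 6.00000 × 10^13 rpm.
Then 0.006769 × 6.00000 × 10^13 ≈ 4.061 × 10^11 rpm.

4.061 × 10^11 revolutions per minute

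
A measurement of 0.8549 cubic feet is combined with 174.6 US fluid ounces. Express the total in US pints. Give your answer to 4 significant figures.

62.07 US pints

0.8549 ft³ = 51.1608 US pt and 174.6 US fl oz = 10.9125 US pt.
51.1608 + 10.9125 ≈ 62.07 US pt.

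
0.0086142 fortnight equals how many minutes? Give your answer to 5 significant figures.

1 fortnight = 20160.0 minutes.
0.0086142 × 20160.0 ≈ 173.66 min.

173.66 min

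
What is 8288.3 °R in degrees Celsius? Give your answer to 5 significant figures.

°R = (°C + 273.15) × 9/5.
Applying the formula gives 4331.5 °C.

4331.5 °C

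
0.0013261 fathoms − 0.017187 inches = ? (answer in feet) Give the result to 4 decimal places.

0.0065 ft

0.0013261 fathom = 0.00795660 ft and 0.017187 in = 0.00143225 ft.
0.00795660 − 0.00143225 ≈ 0.0065 ft.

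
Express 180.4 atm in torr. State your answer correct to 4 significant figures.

137100 torr

1 atmosphere = 760.000 torr.
180.4 × 760.000 ≈ 137100 torr.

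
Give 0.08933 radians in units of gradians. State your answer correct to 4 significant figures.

5.687 gradians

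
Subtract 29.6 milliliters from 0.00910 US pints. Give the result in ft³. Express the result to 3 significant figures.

-0.000893 ft³

0.00910 US pt = 0.000152062 ft³ and 29.6 mL = 0.00104531 ft³.
0.000152062 − 0.00104531 ≈ -0.000893 ft³.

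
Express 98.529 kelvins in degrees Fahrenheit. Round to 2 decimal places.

K = (°F + 459.67) × 5/9.
Applying the formula gives -282.32 °F.

-282.32 °F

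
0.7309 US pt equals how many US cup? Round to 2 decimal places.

1 US pint = 2.00000 US cup.
0.7309 × 2.00000 ≈ 1.46 US cup.

1.46 US cups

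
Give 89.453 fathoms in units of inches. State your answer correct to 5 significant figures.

1 fathom = 72.0000 inches.
Thus 89.453 × 72.0000 ≈ 6440.6 in.

6440.6 inches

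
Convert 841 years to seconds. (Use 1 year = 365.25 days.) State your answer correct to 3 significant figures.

2.65e+10 s

1 yr = 3.15576e+7 s.
So 841 × 3.15576e+7 ≈ 2.65e+10 s.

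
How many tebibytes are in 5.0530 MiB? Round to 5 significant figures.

4.8189 × 10^-6 tebibytes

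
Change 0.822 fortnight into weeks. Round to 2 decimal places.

1.64 wk

1 fortnight = 2.00000 weeks.
So 0.822 × 2.00000 ≈ 1.64 wk.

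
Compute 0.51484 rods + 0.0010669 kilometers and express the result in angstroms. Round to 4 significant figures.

3.656e+10 angstroms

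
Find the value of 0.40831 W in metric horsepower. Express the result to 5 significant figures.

0.00055515 metric horsepower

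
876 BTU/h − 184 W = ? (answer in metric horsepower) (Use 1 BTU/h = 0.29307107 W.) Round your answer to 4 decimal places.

0.0989 PS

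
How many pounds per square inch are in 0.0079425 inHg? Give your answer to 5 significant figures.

0.0039010 pounds per square inch

1 inHg = 0.491154 psi.
0.0079425 × 0.491154 ≈ 0.0039010 psi.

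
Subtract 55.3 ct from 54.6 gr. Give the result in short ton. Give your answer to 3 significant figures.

-8.29e-6 short tons

54.6 gr = 3.90000e-6 short ton and 55.3 ct = 1.21916e-5 short ton.
3.90000e-6 − 1.21916e-5 ≈ -8.29e-6 short ton.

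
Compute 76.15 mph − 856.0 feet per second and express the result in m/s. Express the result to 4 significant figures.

-226.9 meters per second

76.15 mph = 34.0421 m/s and 856.0 ft/s = 260.909 m/s.
34.0421 − 260.909 ≈ -226.9 m/s.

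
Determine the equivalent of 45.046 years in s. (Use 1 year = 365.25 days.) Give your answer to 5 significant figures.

1.4215 × 10^9 s

1 yr = 3.15576 × 10^7 s.
45.046 × 3.15576 × 10^7 ≈ 1.4215 × 10^9 s.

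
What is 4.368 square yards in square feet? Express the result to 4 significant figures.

39.31 square feet

1 yd² = 9.00000 ft².
Then 4.368 × 9.00000 ≈ 39.31 ft².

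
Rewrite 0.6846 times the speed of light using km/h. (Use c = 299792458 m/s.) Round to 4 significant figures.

7.389 × 10^8 km/h

1 c = 1.07925 × 10^9 kilometers per hour.
0.6846 × 1.07925 × 10^9 ≈ 7.389 × 10^8 km/h.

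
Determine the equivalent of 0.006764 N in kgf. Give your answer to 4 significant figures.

1 newton = 0.101972 kilograms-force.
Thus 0.006764 × 0.101972 ≈ 0.0006897 kgf.

0.0006897 kilograms-force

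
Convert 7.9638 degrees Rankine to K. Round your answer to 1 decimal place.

°R = K × 9/5.
Applying the formula gives 4.4 K.

4.4 K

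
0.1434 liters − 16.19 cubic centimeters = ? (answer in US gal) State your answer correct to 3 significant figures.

0.1434 L = 0.0378823 US gal and 16.19 cm³ = 0.00427695 US gal.
0.0378823 − 0.00427695 ≈ 0.0336 US gal.

0.0336 US gal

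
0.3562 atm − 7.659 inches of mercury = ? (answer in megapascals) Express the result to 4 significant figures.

0.3562 atm = 0.0360920 MPa and 7.659 inHg = 0.0259364 MPa.
0.0360920 − 0.0259364 ≈ 0.01016 MPa.

0.01016 MPa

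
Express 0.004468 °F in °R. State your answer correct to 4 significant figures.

°R = °F + 459.67.
Applying the formula gives 459.7 °R.

459.7 °R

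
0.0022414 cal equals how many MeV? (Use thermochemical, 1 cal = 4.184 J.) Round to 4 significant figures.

1 calorie = 2.61145 × 10^13 megaelectronvolts.
So 0.0022414 × 2.61145 × 10^13 ≈ 5.853 × 10^10 MeV.

5.853 × 10^10 MeV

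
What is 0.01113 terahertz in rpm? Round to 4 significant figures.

6.678 × 10^11 revolutions per minute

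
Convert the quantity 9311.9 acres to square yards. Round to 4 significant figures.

4.507e+7 yd²

1 acre = 4840.00 yd².
So 9311.9 × 4840.00 ≈ 4.507e+7 yd².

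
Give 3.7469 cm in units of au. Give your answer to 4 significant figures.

2.505e-13 astronomical units

1 centimeter = 6.68459e-14 astronomical units.
Thus 3.7469 × 6.68459e-14 ≈ 2.505e-13 au.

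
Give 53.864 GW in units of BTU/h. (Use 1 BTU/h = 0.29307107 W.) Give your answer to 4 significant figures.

1.838e+11 BTU per hour

1 gigawatt = 3.41214e+9 BTU/h.
Thus 53.864 × 3.41214e+9 ≈ 1.838e+11 BTU/h.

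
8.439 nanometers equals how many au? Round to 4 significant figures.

5.641e-20 au

1 nanometer = 6.68459e-21 au.
Then 8.439 × 6.68459e-21 ≈ 5.641e-20 au.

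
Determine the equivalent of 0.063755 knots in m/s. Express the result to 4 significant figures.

0.03280 meters per second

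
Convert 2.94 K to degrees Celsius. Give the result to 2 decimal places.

-270.21 °C

K = °C + 273.15.
Applying the formula gives -270.21 °C.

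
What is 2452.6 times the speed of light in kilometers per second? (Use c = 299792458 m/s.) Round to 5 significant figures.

1 c = 299792 kilometers per second.
Thus 2452.6 × 299792 ≈ 7.3527 × 10^8 km/s.

7.3527 × 10^8 kilometers per second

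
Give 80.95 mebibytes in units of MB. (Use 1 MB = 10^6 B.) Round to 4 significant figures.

1 mebibyte = 1.04858 MB.
Then 80.95 × 1.04858 ≈ 84.88 MB.

84.88 MB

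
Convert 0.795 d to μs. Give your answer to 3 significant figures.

6.87e+10 μs

1 d = 8.64000e+10 μs.
Thus 0.795 × 8.64000e+10 ≈ 6.87e+10 μs.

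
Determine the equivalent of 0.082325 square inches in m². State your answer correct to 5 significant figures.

1 square inch = 0.000645160 m².
So 0.082325 × 0.000645160 ≈ 5.3113 × 10^-5 m².

5.3113 × 10^-5 square meters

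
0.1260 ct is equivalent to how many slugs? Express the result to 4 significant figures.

1 ct = 1.37044 × 10^-5 slug.
0.1260 × 1.37044 × 10^-5 ≈ 1.727 × 10^-6 slug.

1.727 × 10^-6 slugs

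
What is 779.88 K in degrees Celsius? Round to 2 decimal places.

506.73 °C

K = °C + 273.15.
Applying the formula gives 506.73 °C.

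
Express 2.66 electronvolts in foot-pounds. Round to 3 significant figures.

3.14 × 10^-19 ft·lbf

1 electronvolt = 1.18170 × 10^-19 foot-pounds.
Thus 2.66 × 1.18170 × 10^-19 ≈ 3.14 × 10^-19 ft·lbf.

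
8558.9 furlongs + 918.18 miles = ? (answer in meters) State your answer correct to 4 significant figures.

3.199e+6 m

8558.9 furlong = 1.72178e+6 m and 918.18 mi = 1.47767e+6 m.
1.72178e+6 + 1.47767e+6 ≈ 3.199e+6 m.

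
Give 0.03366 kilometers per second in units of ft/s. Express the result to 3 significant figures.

110 ft/s

1 km/s = 3280.84 ft/s.
Thus 0.03366 × 3280.84 ≈ 110 ft/s.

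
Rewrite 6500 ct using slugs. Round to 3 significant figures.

0.0891 slugs

1 ct = 1.37044e-5 slugs.
Thus 6500 × 1.37044e-5 ≈ 0.0891 slug.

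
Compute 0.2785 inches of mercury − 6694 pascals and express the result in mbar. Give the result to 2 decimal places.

0.2785 inHg = 9.43109 mbar and 6694 Pa = 66.9400 mbar.
9.43109 − 66.9400 ≈ -57.51 mbar.

-57.51 mbar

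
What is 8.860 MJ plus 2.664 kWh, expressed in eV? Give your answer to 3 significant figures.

1.15e+26 eV

8.860 MJ = 5.52998e+25 eV and 2.664 kWh = 5.98586e+25 eV.
5.52998e+25 + 5.98586e+25 ≈ 1.15e+26 eV.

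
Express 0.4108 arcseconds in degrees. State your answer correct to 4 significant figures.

0.0001141 °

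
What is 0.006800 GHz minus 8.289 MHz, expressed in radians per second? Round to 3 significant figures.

0.006800 GHz = 4.27257e+7 rad/s and 8.289 MHz = 5.20813e+7 rad/s.
4.27257e+7 − 5.20813e+7 ≈ -9.36e+6 rad/s.

-9.36e+6 rad/s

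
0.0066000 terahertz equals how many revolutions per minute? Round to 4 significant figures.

3.960 × 10^11 rpm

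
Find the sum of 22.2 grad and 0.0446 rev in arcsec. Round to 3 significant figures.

22.2 grad = 71928.0 arcsec and 0.0446 rev = 57801.6 arcsec.
71928.0 + 57801.6 ≈ 130000 arcsec.

130000 arcseconds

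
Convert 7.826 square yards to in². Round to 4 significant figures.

10140 square inches

1 yd² = 1296.00 in².
Thus 7.826 × 1296.00 ≈ 10140 in².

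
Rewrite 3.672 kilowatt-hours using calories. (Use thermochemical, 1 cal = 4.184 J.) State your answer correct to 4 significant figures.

1 kilowatt-hour = 860421 cal.
So 3.672 × 860421 ≈ 3.159 × 10^6 cal.

3.159 × 10^6 calories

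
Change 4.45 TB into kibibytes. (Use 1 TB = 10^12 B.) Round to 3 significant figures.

1 TB = 9.765625e+8 KiB.
Thus 4.45 × 9.765625e+8 ≈ 4.35e+9 KiB.

4.35e+9 kibibytes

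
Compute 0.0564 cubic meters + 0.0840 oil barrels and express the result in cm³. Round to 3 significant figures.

0.0564 m³ = 56400.0 cm³ and 0.0840 bbl = 13354.9 cm³.
56400.0 + 13354.9 ≈ 69800 cm³.

69800 cm³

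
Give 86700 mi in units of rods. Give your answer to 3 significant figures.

2.77 × 10^7 rods

1 mile = 320.000 rod.
Then 86700 × 320.000 ≈ 2.77 × 10^7 rod.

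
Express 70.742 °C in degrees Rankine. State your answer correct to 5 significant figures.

619.01 °R

°R = (°C + 273.15) × 9/5.
Applying the formula gives 619.01 °R.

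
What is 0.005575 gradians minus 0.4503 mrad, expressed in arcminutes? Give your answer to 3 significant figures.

0.005575 grad = 0.301050 arcmin and 0.4503 mrad = 1.54802 arcmin.
0.301050 − 1.54802 ≈ -1.25 arcmin.

-1.25 arcmin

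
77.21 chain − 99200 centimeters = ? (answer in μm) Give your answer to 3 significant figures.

5.61 × 10^8 micrometers

77.21 chain = 1.55322 × 10^9 μm and 99200 cm = 9.92000 × 10^8 μm.
1.55322 × 10^9 − 9.92000 × 10^8 ≈ 5.61 × 10^8 μm.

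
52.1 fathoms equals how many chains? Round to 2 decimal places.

4.74 chains

1 fathom = 0.0909091 chain.
52.1 × 0.0909091 ≈ 4.74 chain.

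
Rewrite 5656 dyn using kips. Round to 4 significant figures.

1 dyn = 2.24809 × 10^-9 kips.
Thus 5656 × 2.24809 × 10^-9 ≈ 1.272 × 10^-5 kip.

1.272 × 10^-5 kips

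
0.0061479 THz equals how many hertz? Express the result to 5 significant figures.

1 terahertz = 1.00000 × 10^12 hertz.
0.0061479 × 1.00000 × 10^12 ≈ 6.1479 × 10^9 Hz.

6.1479 × 10^9 Hz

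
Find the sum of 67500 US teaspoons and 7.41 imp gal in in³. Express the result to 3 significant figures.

22400 in³

67500 US tsp = 20302.7 in³ and 7.41 imp gal = 2055.68 in³.
20302.7 + 2055.68 ≈ 22400 in³.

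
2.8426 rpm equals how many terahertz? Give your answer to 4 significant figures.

4.738e-14 terahertz

1 rpm = 1.66667e-14 terahertz.
So 2.8426 × 1.66667e-14 ≈ 4.738e-14 THz.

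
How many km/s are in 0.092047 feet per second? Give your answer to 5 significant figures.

2.8056e-5 kilometers per second

1 foot per second = 0.000304800 kilometers per second.
0.092047 × 0.000304800 ≈ 2.8056e-5 km/s.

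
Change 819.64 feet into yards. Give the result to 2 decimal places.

1 ft = 0.333333 yd.
Then 819.64 × 0.333333 ≈ 273.21 yd.

273.21 yards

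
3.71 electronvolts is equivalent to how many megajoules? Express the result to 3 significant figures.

5.94e-25 MJ

1 eV = 1.60218e-25 MJ.
Then 3.71 × 1.60218e-25 ≈ 5.94e-25 MJ.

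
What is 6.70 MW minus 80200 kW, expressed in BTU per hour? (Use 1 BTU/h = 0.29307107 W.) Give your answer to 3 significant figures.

-2.51e+8 BTU/h

6.70 MW = 2.28613e+7 BTU/h and 80200 kW = 2.73654e+8 BTU/h.
2.28613e+7 − 2.73654e+8 ≈ -2.51e+8 BTU/h.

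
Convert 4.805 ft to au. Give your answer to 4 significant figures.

9.790 × 10^-12 au

1 foot = 2.03746 × 10^-12 au.
4.805 × 2.03746 × 10^-12 ≈ 9.790 × 10^-12 au.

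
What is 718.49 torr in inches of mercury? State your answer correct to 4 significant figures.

1 torr = 0.0393701 inHg.
Thus 718.49 × 0.0393701 ≈ 28.29 inHg.

28.29 inHg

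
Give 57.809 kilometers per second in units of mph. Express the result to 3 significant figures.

1 km/s = 2236.94 mph.
57.809 × 2236.94 ≈ 129000 mph.

129000 mph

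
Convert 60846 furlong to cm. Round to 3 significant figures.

1 furlong = 20116.8 cm.
So 60846 × 20116.8 ≈ 1.22 × 10^9 cm.

1.22 × 10^9 cm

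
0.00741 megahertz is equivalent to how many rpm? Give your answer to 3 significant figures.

445000 revolutions per minute

1 MHz = 6.00000 × 10^7 revolutions per minute.
So 0.00741 × 6.00000 × 10^7 ≈ 445000 rpm.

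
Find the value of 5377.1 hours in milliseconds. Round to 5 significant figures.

1.9358 × 10^10 ms

1 hour = 3.60000 × 10^6 milliseconds.
5377.1 × 3.60000 × 10^6 ≈ 1.9358 × 10^10 ms.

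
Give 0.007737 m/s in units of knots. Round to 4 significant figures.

0.01504 knots

1 meter per second = 1.94384 knots.
Thus 0.007737 × 1.94384 ≈ 0.01504 kn.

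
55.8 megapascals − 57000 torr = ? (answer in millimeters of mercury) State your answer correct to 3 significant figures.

55.8 MPa = 418534 mmHg and 57000 torr = 57000.0 mmHg.
418534 − 57000.0 ≈ 362000 mmHg.

362000 mmHg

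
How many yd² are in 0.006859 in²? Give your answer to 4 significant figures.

1 square inch = 0.000771605 yd².
Thus 0.006859 × 0.000771605 ≈ 5.292 × 10^-6 yd².

5.292 × 10^-6 square yards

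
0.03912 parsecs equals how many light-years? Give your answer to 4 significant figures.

0.1276 ly

1 pc = 3.26156 light-years.
Then 0.03912 × 3.26156 ≈ 0.1276 ly.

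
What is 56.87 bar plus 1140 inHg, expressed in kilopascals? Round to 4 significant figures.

56.87 bar = 5687.00 kPa and 1140 inHg = 3860.48 kPa.
5687.00 + 3860.48 ≈ 9547 kPa.

9547 kPa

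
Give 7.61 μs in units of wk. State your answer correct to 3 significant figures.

1.26 × 10^-11 wk

1 μs = 1.65344 × 10^-12 wk.
Thus 7.61 × 1.65344 × 10^-12 ≈ 1.26 × 10^-11 wk.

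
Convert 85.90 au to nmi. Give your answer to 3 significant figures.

1 au = 8.07764e+7 nautical miles.
So 85.90 × 8.07764e+7 ≈ 6.94e+9 nmi.

6.94e+9 nautical miles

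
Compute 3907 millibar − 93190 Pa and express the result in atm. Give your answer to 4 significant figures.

2.936 atm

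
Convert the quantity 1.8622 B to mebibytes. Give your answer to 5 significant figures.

1.7759e-6 MiB

1 B = 9.53674e-7 mebibytes.
So 1.8622 × 9.53674e-7 ≈ 1.7759e-6 MiB.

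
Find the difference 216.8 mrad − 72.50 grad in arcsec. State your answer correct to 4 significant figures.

-190200 arcseconds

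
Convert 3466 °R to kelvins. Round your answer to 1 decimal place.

°R = K × 9/5.
Applying the formula gives 1925.6 K.

1925.6 kelvins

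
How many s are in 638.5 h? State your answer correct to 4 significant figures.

1 hour = 3600.00 seconds.
Thus 638.5 × 3600.00 ≈ 2.299e+6 s.

2.299e+6 s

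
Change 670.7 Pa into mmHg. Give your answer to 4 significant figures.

5.031 mmHg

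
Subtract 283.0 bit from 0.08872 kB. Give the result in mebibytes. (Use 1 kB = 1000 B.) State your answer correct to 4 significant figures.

0.08872 kB = 8.46100e-5 MiB and 283.0 bit = 3.37362e-5 MiB.
8.46100e-5 − 3.37362e-5 ≈ 5.087e-5 MiB.

5.087e-5 MiB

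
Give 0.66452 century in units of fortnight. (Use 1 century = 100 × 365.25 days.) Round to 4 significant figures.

1734 fortnight

1 century = 2608.93 fortnight.
0.66452 × 2608.93 ≈ 1734 fortnight.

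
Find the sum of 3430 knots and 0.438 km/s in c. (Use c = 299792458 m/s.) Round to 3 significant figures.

3430 kn = 5.88589 × 10^-6 c and 0.438 km/s = 1.46101 × 10^-6 c.
5.88589 × 10^-6 + 1.46101 × 10^-6 ≈ 7.35 × 10^-6 c.

7.35 × 10^-6 times the speed of light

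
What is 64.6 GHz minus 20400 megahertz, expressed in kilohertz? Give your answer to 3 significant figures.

4.42 × 10^7 kHz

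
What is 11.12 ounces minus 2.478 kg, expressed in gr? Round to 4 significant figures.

-33380 grains

11.12 oz = 4865.00 gr and 2.478 kg = 38241.4 gr.
4865.00 − 38241.4 ≈ -33380 gr.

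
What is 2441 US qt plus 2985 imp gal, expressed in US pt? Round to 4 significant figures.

33560 US pt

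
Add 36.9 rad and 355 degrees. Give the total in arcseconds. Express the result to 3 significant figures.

8.89e+6 arcsec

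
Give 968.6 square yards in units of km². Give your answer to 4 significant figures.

0.0008099 square kilometers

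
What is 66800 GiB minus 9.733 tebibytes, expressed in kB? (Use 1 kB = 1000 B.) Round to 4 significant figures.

6.102e+10 kB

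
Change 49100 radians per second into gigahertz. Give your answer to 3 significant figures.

1 radian per second = 1.59155e-10 GHz.
Thus 49100 × 1.59155e-10 ≈ 7.81e-6 GHz.

7.81e-6 GHz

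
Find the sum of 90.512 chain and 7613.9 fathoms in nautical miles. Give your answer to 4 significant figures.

8.502 nautical miles

90.512 chain = 0.983160 nmi and 7613.9 fathom = 7.51852 nmi.
0.983160 + 7.51852 ≈ 8.502 nmi.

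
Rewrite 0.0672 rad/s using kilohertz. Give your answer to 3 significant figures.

1.07 × 10^-5 kilohertz

1 rad/s = 0.000159155 kHz.
Then 0.0672 × 0.000159155 ≈ 1.07 × 10^-5 kHz.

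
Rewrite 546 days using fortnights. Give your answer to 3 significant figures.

39.0 fortnight

1 day = 0.0714286 fortnight.
Then 546 × 0.0714286 ≈ 39.0 fortnight.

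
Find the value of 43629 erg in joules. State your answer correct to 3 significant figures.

0.00436 J

1 erg = 1.00000e-7 joules.
Then 43629 × 1.00000e-7 ≈ 0.00436 J.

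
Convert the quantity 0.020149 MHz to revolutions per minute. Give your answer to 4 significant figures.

1 megahertz = 6.00000e+7 rpm.
0.020149 × 6.00000e+7 ≈ 1.209e+6 rpm.

1.209e+6 rpm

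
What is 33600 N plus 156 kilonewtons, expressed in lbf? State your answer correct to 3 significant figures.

33600 N = 7553.58 lbf and 156 kN = 35070.2 lbf.
7553.58 + 35070.2 ≈ 42600 lbf.

42600 lbf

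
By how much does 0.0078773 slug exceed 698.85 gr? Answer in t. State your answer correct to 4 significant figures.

0.0078773 slug = 0.000114961 t and 698.85 gr = 4.52847e-5 t.
0.000114961 − 4.52847e-5 ≈ 6.968e-5 t.

6.968e-5 metric tons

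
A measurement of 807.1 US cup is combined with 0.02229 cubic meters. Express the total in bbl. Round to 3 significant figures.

807.1 US cup = 1.20104 bbl and 0.02229 m³ = 0.140200 bbl.
1.20104 + 0.140200 ≈ 1.34 bbl.

1.34 bbl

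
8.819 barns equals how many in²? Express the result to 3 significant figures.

1 barn = 1.55000 × 10^-25 in².
8.819 × 1.55000 × 10^-25 ≈ 1.37 × 10^-24 in².

1.37 × 10^-24 in²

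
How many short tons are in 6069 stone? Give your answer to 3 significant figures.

1 stone = 0.00700000 short tons.
Then 6069 × 0.00700000 ≈ 42.5 short ton.

42.5 short tons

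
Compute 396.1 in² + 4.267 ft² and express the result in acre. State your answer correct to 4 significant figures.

0.0001611 acres

396.1 in² = 6.31473e-5 acre and 4.267 ft² = 9.79568e-5 acre.
6.31473e-5 + 9.79568e-5 ≈ 0.0001611 acre.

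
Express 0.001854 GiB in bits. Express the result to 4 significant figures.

1.593e+7 bits

1 GiB = 8.58993e+9 bit.
So 0.001854 × 8.58993e+9 ≈ 1.593e+7 bit.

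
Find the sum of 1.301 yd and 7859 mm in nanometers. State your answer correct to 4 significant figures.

9.049 × 10^9 nm

1.301 yd = 1.18963 × 10^9 nm and 7859 mm = 7.85900 × 10^9 nm.
1.18963 × 10^9 + 7.85900 × 10^9 ≈ 9.049 × 10^9 nm.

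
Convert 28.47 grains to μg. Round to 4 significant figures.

1.845e+6 micrograms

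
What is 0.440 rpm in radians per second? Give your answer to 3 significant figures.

0.0461 rad/s

1 revolution per minute = 0.104720 rad/s.
So 0.440 × 0.104720 ≈ 0.0461 rad/s.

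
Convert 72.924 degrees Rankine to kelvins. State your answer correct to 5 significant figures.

40.513 kelvins

°R = K × 9/5.
Applying the formula gives 40.513 K.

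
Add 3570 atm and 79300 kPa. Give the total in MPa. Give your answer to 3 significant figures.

441 MPa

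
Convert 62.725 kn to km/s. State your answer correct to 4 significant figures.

0.03227 km/s

1 kn = 0.000514444 km/s.
Thus 62.725 × 0.000514444 ≈ 0.03227 km/s.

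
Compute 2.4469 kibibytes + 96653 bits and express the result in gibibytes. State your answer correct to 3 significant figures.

1.36e-5 gibibytes

2.4469 KiB = 2.33355e-6 GiB and 96653 bit = 1.12519e-5 GiB.
2.33355e-6 + 1.12519e-5 ≈ 1.36e-5 GiB.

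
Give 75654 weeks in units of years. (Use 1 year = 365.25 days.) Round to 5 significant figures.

1449.9 yr

1 wk = 0.0191650 yr.
Thus 75654 × 0.0191650 ≈ 1449.9 yr.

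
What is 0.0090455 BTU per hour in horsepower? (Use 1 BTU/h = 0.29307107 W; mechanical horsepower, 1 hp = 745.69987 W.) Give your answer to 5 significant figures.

3.5550e-6 hp

1 BTU per hour = 0.000393015 hp.
Thus 0.0090455 × 0.000393015 ≈ 3.5550e-6 hp.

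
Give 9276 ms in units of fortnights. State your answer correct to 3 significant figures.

7.67 × 10^-6 fortnight

1 millisecond = 8.26720 × 10^-10 fortnight.
Thus 9276 × 8.26720 × 10^-10 ≈ 7.67 × 10^-6 fortnight.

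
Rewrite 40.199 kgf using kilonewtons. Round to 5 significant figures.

0.39422 kN

1 kgf = 0.00980665 kilonewtons.
So 40.199 × 0.00980665 ≈ 0.39422 kN.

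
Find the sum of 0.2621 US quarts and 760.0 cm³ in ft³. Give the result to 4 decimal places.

0.2621 US qt = 0.00875942 ft³ and 760.0 cm³ = 0.0268391 ft³.
0.00875942 + 0.0268391 ≈ 0.0356 ft³.

0.0356 ft³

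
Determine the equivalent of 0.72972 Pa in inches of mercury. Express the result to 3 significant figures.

0.000215 inches of mercury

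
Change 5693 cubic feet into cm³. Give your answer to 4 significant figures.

1.612 × 10^8 cubic centimeters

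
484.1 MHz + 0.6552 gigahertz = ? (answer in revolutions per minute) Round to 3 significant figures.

484.1 MHz = 2.90460e+10 rpm and 0.6552 GHz = 3.93120e+10 rpm.
2.90460e+10 + 3.93120e+10 ≈ 6.84e+10 rpm.

6.84e+10 rpm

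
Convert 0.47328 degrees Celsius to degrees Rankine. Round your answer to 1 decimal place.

492.5 degrees Rankine

°R = (°C + 273.15) × 9/5.
Applying the formula gives 492.5 °R.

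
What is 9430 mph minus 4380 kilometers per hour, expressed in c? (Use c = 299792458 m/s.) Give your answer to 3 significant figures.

1.00 × 10^-5 times the speed of light

9430 mph = 1.40617 × 10^-5 c and 4380 km/h = 4.05836 × 10^-6 c.
1.40617 × 10^-5 − 4.05836 × 10^-6 ≈ 1.00 × 10^-5 c.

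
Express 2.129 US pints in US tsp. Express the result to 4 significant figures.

204.4 US tsp

1 US pint = 96.0000 US teaspoons.
So 2.129 × 96.0000 ≈ 204.4 US tsp.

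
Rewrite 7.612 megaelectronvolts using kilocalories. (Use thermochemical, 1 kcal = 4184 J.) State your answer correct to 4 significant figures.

2.915e-16 kilocalories

1 MeV = 3.82929e-17 kcal.
So 7.612 × 3.82929e-17 ≈ 2.915e-16 kcal.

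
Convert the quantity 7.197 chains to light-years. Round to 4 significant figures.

1 chain = 2.12635e-15 light-years.
Then 7.197 × 2.12635e-15 ≈ 1.530e-14 ly.

1.530e-14 light-years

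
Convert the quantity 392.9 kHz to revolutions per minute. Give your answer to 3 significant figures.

2.36e+7 rpm

1 kHz = 60000.0 rpm.
Thus 392.9 × 60000.0 ≈ 2.36e+7 rpm.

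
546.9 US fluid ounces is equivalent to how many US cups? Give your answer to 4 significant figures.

68.36 US cup

1 US fluid ounce = 0.125000 US cup.
So 546.9 × 0.125000 ≈ 68.36 US cup.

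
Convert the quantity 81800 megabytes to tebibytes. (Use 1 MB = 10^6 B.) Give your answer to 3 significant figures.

1 MB = 9.09495e-7 tebibytes.
So 81800 × 9.09495e-7 ≈ 0.0744 TiB.

0.0744 tebibytes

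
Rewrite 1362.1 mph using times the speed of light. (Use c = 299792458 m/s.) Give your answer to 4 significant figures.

2.031 × 10^-6 times the speed of light

1 mph = 1.49116 × 10^-9 times the speed of light.
1362.1 × 1.49116 × 10^-9 ≈ 2.031 × 10^-6 c.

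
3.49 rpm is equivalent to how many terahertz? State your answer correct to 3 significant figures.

1 revolution per minute = 1.66667e-14 THz.
So 3.49 × 1.66667e-14 ≈ 5.82e-14 THz.

5.82e-14 THz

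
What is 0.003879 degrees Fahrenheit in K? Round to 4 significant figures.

255.4 K

K = (°F + 459.67) × 5/9.
Applying the formula gives 255.4 K.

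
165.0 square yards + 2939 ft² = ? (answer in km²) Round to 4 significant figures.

165.0 yd² = 0.000137961 km² and 2939 ft² = 0.000273042 km².
0.000137961 + 0.000273042 ≈ 0.0004110 km².

0.0004110 km²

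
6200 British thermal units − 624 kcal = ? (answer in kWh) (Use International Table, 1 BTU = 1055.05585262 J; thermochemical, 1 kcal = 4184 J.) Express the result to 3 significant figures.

1.09 kilowatt-hours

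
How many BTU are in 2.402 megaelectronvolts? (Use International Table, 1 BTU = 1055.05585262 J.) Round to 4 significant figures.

3.648e-16 BTU

1 MeV = 1.51857e-16 BTU.
Then 2.402 × 1.51857e-16 ≈ 3.648e-16 BTU.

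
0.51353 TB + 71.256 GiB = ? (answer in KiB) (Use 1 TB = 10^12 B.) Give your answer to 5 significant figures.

5.7621e+8 KiB

0.51353 TB = 5.01494e+8 KiB and 71.256 GiB = 7.47173e+7 KiB.
5.01494e+8 + 7.47173e+7 ≈ 5.7621e+8 KiB.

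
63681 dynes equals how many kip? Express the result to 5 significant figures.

1 dyne = 2.24809 × 10^-9 kip.
Then 63681 × 2.24809 × 10^-9 ≈ 0.00014316 kip.

0.00014316 kip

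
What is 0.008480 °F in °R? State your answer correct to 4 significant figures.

°R = °F + 459.67.
Applying the formula gives 459.7 °R.

459.7 degrees Rankine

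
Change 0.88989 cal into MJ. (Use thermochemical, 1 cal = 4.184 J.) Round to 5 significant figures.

3.7233e-6 megajoules

1 calorie = 4.18400e-6 megajoules.
Thus 0.88989 × 4.18400e-6 ≈ 3.7233e-6 MJ.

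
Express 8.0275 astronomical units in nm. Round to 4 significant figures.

1.201e+21 nanometers

1 au = 1.49598e+20 nm.
8.0275 × 1.49598e+20 ≈ 1.201e+21 nm.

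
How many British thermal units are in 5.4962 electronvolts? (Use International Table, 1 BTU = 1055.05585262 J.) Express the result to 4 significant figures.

8.346e-22 British thermal units

1 electronvolt = 1.51857e-22 British thermal units.
Thus 5.4962 × 1.51857e-22 ≈ 8.346e-22 BTU.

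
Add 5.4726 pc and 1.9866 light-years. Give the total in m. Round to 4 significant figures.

1.877 × 10^17 m

5.4726 pc = 1.68867 × 10^17 m and 1.9866 ly = 1.87947 × 10^16 m.
1.68867 × 10^17 + 1.87947 × 10^16 ≈ 1.877 × 10^17 m.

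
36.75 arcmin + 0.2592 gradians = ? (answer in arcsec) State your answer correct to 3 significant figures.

36.75 arcmin = 2205.00 arcsec and 0.2592 grad = 839.808 arcsec.
2205.00 + 839.808 ≈ 3040 arcsec.

3040 arcsec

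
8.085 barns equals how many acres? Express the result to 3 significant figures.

1 barn = 2.47105 × 10^-32 acre.
So 8.085 × 2.47105 × 10^-32 ≈ 2.00 × 10^-31 acre.

2.00 × 10^-31 acres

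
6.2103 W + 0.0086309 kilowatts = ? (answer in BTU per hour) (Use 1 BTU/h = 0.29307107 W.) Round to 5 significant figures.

6.2103 W = 21.1904 BTU/h and 0.0086309 kW = 29.4499 BTU/h.
21.1904 + 29.4499 ≈ 50.640 BTU/h.

50.640 BTU/h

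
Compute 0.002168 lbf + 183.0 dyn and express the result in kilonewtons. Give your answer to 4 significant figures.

1.147 × 10^-5 kN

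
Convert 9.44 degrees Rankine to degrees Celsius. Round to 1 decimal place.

-267.9 °C

°R = (°C + 273.15) × 9/5.
Applying the formula gives -267.9 °C.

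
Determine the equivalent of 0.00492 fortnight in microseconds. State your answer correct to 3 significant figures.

5.95e+9 μs

1 fortnight = 1.20960e+12 μs.
Thus 0.00492 × 1.20960e+12 ≈ 5.95e+9 μs.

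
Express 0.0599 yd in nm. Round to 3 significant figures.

5.48 × 10^7 nanometers

1 yd = 9.14400 × 10^8 nanometers.
Then 0.0599 × 9.14400 × 10^8 ≈ 5.48 × 10^7 nm.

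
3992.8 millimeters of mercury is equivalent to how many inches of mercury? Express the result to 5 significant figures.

157.20 inHg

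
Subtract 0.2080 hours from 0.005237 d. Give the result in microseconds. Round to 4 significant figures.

-2.963 × 10^8 microseconds

0.005237 d = 4.52477 × 10^8 μs and 0.2080 h = 7.48800 × 10^8 μs.
4.52477 × 10^8 − 7.48800 × 10^8 ≈ -2.963 × 10^8 μs.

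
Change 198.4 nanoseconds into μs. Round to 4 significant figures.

1 nanosecond = 0.00100000 μs.
Thus 198.4 × 0.00100000 ≈ 0.1984 μs.

0.1984 μs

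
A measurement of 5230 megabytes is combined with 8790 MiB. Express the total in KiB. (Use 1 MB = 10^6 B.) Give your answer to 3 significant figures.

1.41e+7 KiB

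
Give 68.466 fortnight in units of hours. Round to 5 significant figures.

1 fortnight = 336.000 h.
Thus 68.466 × 336.000 ≈ 23005 h.

23005 hours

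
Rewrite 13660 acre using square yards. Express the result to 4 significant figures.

6.611e+7 yd²

1 acre = 4840.00 square yards.
So 13660 × 4840.00 ≈ 6.611e+7 yd².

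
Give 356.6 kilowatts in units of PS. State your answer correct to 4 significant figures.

484.8 PS

1 kW = 1.35962 PS.
356.6 × 1.35962 ≈ 484.8 PS.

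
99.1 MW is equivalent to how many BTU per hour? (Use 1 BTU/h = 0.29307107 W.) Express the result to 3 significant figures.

3.38 × 10^8 BTU/h

1 megawatt = 3.41214 × 10^6 BTU/h.
Then 99.1 × 3.41214 × 10^6 ≈ 3.38 × 10^8 BTU/h.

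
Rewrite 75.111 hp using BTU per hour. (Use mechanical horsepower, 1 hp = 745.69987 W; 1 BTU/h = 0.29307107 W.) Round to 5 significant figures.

1 hp = 2544.43 BTU per hour.
75.111 × 2544.43 ≈ 191110 BTU/h.

191110 BTU per hour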